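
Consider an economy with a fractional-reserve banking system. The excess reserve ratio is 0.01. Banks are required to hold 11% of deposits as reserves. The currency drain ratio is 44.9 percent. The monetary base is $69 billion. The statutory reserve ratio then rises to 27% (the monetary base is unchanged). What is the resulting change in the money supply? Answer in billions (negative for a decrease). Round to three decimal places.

-38.565 billion

Initially m₁ = (1 + 0.449) / (0.11 + 0.01 + 0.449) ≈ 2.546573, so M₁ = 2.546573 × 69 ≈ 175.7135 billion.
After the change m₂ = (1 + 0.449) / (0.27 + 0.01 + 0.449) ≈ 1.987654, so M₂ = 1.987654 × 69 ≈ 137.1481 billion.
ΔM = M₂ − M₁ = 137.1481 − 175.7135 = -38.5654 billion.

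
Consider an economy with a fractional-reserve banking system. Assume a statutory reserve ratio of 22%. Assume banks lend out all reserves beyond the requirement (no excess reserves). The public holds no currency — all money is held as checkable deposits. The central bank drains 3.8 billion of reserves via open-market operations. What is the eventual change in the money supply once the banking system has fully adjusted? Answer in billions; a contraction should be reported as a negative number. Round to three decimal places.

-17.273 billion

The simple money multiplier is m = 1/rr = 1/0.22 ≈ 4.54545.
An open-market sale reduces the monetary base by 3.8 billion, so ΔM = m × ΔMB = 4.54545 × (−3.8) ≈ -17.2727 billion.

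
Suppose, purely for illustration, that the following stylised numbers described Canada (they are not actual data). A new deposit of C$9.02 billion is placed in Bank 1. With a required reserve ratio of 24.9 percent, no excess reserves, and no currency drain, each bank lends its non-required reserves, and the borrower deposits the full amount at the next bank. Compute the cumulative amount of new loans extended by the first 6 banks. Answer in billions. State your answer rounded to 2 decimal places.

Bank i lends (1 − rr)^i of the original deposit: Bank 1 lends 9.02·0.7510 ≈ 6.7740, Bank 2 lends 9.02·0.7510² ≈ 5.0873, and so on.
Summing a geometric series: total = 9.02·[0.7510·(1 − 0.7510^6) / (1 − 0.7510)] ≈ 22.3241 billion.

C$22.32 billion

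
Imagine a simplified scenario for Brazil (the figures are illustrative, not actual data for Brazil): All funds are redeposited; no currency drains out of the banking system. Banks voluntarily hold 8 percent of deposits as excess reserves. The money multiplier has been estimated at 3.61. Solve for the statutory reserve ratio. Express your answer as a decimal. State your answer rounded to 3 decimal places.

0.197

Using m = 3.61. Since m = (1 + c)/(c + rr + e), the denominator satisfies c + rr + e = (1 + c)/m = (1 + 0) / 3.61 ≈ 0.277008.
With c = 0 and e = 0.08, the statutory reserve ratio is 0.277008 − 0 − 0.08 = 0.197008.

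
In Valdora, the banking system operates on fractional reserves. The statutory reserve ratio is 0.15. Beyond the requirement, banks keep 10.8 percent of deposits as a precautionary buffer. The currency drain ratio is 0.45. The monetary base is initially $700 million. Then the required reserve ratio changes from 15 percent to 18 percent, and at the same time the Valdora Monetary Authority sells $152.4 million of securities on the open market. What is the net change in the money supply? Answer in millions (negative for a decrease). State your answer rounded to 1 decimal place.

-357.7 million

Before: m₁ = (1 + 0.45) / (0.15 + 0.108 + 0.45) ≈ 2.04802, MB₁ = 700, so M₁ = 2.04802 × 700 = 1433.614 million.
After: m₂ = (1 + 0.45) / (0.18 + 0.108 + 0.45) ≈ 1.96477, MB₂ = 700 − 152.4 = 547.6, so M₂ = 1.96477 × 547.6 ≈ 1075.9081 million.
ΔM = M₂ − M₁ = 1075.9081 − 1433.614 = -357.7059 million.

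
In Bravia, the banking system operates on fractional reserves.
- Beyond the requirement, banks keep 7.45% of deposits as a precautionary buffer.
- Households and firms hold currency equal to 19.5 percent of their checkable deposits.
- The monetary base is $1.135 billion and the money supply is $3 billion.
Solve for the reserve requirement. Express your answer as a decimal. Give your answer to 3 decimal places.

0.183

Using m = M/MB = 3/1.135 ≈ 2.643172. Since m = (1 + c)/(c + rr + e), the denominator satisfies c + rr + e = (1 + c)/m = (1 + 0.195) / 2.643172 ≈ 0.452108.
With c = 0.195 and e = 0.0745, the reserve requirement is 0.452108 − 0.195 − 0.0745 = 0.182608.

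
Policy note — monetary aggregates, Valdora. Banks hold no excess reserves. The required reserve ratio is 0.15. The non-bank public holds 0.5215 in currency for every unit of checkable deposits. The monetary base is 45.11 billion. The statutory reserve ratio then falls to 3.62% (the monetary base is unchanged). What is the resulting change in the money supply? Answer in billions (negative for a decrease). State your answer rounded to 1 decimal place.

Initially m₁ = (1 + 0.5215) / (0.15 + 0.5215) ≈ 2.2658, so M₁ = 2.2658 × 45.11 ≈ 102.2102 billion.
After the change m₂ = (1 + 0.5215) / (0.0362 + 0.5215) ≈ 2.7282, so M₂ = 2.7282 × 45.11 ≈ 123.0691 billion.
ΔM = M₂ − M₁ = 123.0691 − 102.2102 = 20.8589 billion.

20.9 billion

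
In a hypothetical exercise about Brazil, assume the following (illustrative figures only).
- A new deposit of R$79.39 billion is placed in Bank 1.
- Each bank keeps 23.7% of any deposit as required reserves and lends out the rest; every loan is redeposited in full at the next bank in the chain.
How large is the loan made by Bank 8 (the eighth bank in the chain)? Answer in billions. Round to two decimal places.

R$9.12 billion

Each bank lends a fraction (1 − rr) = 0.7630 of the deposit it receives, so Bank 8 receives 79.39·0.7630^7 and lends 79.39·0.7630^8 ≈ 9.1193 billion.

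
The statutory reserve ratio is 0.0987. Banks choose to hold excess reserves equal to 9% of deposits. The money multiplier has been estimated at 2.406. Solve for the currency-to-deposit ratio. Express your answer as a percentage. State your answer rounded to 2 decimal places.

Using m = 2.406. From m = (1 + c)/(c + rr + e), rearranging gives 1 + c = m·(c + rr + e), so c·(1 − m) = m·(rr + e) − 1.
Hence c = [m·(rr + e) − 1]/(1 − m) = [2.406 × (0.0987 + 0.09) − 1] / (1 − 2.406) ≈ 0.388327.

38.83%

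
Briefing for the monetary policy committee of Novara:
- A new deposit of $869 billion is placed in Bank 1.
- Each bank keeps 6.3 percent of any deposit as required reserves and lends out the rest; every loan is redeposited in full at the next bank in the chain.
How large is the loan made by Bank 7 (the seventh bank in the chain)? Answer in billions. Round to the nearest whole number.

Each bank lends a fraction (1 − rr) = 0.9370 of the deposit it receives, so Bank 7 receives 869·0.9370^6 and lends 869·0.9370^7 ≈ 551.0575 billion.

$551 billion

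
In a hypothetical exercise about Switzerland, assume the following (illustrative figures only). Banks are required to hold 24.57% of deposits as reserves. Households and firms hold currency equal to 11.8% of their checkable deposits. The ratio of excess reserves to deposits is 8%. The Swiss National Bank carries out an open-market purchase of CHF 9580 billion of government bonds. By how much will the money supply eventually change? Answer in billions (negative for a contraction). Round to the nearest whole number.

The money multiplier is m = (1 + c) / (rr + e + c) = (1 + 0.118) / (0.2457 + 0.08 + 0.118) ≈ 2.51972.
The purchase adds 9580 billion of base, so ΔM = m × ΔMB = 2.51972 × (+9580) = 24138.9176 billion.

CHF 24139 billion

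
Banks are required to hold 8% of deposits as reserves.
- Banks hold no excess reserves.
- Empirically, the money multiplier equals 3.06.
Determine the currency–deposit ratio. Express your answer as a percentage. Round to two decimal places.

Using m = 3.06. From m = (1 + c)/(c + rr + e), rearranging gives 1 + c = m·(c + rr + e), so c·(1 − m) = m·(rr + e) − 1.
Hence c = [m·(rr + e) − 1]/(1 − m) = [3.06 × (0.08 + 0) − 1] / (1 − 3.06) ≈ 0.366602.

36.66%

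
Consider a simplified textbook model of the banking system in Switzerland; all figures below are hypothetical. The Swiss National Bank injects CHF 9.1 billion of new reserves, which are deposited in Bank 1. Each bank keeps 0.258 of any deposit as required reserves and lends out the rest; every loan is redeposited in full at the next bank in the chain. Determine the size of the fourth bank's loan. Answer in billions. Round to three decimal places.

CHF 2.758 billion

Each bank lends a fraction (1 − rr) = 0.7420 of the deposit it receives, so Bank 4 receives 9.1·0.7420^3 and lends 9.1·0.7420^4 ≈ 2.7584 billion.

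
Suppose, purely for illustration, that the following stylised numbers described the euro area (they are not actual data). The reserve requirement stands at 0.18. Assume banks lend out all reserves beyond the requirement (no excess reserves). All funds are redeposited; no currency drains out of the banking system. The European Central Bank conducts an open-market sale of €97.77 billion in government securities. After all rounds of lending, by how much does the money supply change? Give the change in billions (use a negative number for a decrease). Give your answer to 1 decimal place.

The simple money multiplier is m = 1/rr = 1/0.18 ≈ 5.5556.
An open-market sale reduces the monetary base by 97.77 billion, so ΔM = m × ΔMB = 5.5556 × (−97.77) ≈ -543.171 billion.

-543.2 billion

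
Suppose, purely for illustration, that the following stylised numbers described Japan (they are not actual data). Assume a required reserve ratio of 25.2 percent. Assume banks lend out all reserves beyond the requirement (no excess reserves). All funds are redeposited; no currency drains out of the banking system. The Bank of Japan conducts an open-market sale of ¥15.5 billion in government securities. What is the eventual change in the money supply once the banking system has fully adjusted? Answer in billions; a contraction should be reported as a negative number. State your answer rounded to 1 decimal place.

The simple money multiplier is m = 1/rr = 1/0.252 ≈ 3.9683.
An open-market sale reduces the monetary base by 15.5 billion, so ΔM = m × ΔMB = 3.9683 × (−15.5) ≈ -61.5087 billion.

-61.5 billion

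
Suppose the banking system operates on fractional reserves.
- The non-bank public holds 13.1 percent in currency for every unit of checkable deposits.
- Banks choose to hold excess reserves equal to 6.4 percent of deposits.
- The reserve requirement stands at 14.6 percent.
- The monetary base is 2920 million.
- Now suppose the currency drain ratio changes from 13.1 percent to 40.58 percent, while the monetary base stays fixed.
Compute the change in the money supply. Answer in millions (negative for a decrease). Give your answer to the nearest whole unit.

-3019 million

Initially m₁ = (1 + 0.131) / (0.146 + 0.064 + 0.131) ≈ 3.31672, so M₁ = 3.31672 × 2920 = 9684.8224 million.
After the change m₂ = (1 + 0.4058) / (0.146 + 0.064 + 0.4058) ≈ 2.28288, so M₂ = 2.28288 × 2920 = 6666.0096 million.
ΔM = M₂ − M₁ = 6666.0096 − 9684.8224 = -3018.8128 million.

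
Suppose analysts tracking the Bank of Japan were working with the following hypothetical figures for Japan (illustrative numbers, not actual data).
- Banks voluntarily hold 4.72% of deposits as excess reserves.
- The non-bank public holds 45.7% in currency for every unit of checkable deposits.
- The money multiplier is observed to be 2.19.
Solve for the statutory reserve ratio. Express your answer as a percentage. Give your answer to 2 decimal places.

16.11%

Using m = 2.19. Since m = (1 + c)/(c + rr + e), the denominator satisfies c + rr + e = (1 + c)/m = (1 + 0.457) / 2.19 ≈ 0.665297.
With c = 0.457 and e = 0.0472, the statutory reserve ratio is 0.665297 − 0.457 − 0.0472 = 0.161097.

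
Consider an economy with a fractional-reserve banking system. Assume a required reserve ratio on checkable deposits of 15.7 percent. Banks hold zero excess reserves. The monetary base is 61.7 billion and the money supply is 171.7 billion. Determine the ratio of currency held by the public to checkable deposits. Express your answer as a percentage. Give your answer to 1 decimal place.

Using m = M/MB = 171.7/61.7 ≈ 2.782820. From m = (1 + c)/(c + rr + e), rearranging gives 1 + c = m·(c + rr + e), so c·(1 − m) = m·(rr + e) − 1.
Hence c = [m·(rr + e) − 1]/(1 − m) = [2.782820 × (0.157 + 0) − 1] / (1 − 2.782820) ≈ 0.315846.

31.6%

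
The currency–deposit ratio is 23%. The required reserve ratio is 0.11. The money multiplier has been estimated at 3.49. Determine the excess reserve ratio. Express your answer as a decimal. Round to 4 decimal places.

0.0124

Using m = 3.49. Since m = (1 + c)/(c + rr + e), the denominator satisfies c + rr + e = (1 + c)/m = (1 + 0.23) / 3.49 ≈ 0.352436.
With c = 0.23 and rr = 0.11, the excess reserve ratio is 0.352436 − 0.23 − 0.11 = 0.012436.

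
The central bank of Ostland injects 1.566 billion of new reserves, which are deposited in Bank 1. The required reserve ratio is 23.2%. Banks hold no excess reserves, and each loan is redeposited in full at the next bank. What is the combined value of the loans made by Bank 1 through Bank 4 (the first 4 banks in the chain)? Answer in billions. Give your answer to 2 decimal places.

Bank i lends (1 − rr)^i of the original deposit: Bank 1 lends 1.566·0.7680 ≈ 1.2027, Bank 2 lends 1.566·0.7680² ≈ 0.9237, and so on.
Summing a geometric series: total = 1.566·[0.7680·(1 − 0.7680^4) / (1 − 0.7680)] ≈ 3.3805 billion.

3.38 billion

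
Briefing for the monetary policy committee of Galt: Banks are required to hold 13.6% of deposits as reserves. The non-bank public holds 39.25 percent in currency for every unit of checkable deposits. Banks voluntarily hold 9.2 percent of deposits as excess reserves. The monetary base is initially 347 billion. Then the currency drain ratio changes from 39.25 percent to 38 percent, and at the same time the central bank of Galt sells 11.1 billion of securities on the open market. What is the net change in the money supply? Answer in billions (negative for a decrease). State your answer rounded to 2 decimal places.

-16.32 billion

Before: m₁ = (1 + 0.3925) / (0.136 + 0.092 + 0.3925) ≈ 2.244158, MB₁ = 347, so M₁ = 2.244158 × 347 ≈ 778.7228 billion.
After: m₂ = (1 + 0.38) / (0.136 + 0.092 + 0.38) ≈ 2.269737, MB₂ = 347 − 11.1 = 335.9, so M₂ = 2.269737 × 335.9 ≈ 762.4047 billion.
ΔM = M₂ − M₁ = 762.4047 − 778.7228 = -16.3181 billion.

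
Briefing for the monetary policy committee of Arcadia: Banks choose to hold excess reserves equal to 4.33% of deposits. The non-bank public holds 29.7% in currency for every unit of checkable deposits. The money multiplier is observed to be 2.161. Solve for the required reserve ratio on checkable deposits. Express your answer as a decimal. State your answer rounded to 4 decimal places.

0.2599

Using m = 2.161. Since m = (1 + c)/(c + rr + e), the denominator satisfies c + rr + e = (1 + c)/m = (1 + 0.297) / 2.161 ≈ 0.600185.
With c = 0.297 and e = 0.0433, the required reserve ratio on checkable deposits is 0.600185 − 0.297 − 0.0433 = 0.259885.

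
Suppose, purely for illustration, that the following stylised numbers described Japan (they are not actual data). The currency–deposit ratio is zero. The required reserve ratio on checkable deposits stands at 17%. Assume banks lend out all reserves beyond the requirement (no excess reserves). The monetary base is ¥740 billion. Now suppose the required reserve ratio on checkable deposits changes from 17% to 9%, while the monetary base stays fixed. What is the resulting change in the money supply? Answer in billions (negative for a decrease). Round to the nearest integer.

¥3869 billion

Initially m₁ = 1 / (0.17) ≈ 5.8824, so M₁ = 5.8824 × 740 = 4352.976 billion.
After the change m₂ = 1 / (0.09) ≈ 11.1111, so M₂ = 11.1111 × 740 = 8222.214 billion.
ΔM = M₂ − M₁ = 8222.214 − 4352.976 = 3869.238 billion.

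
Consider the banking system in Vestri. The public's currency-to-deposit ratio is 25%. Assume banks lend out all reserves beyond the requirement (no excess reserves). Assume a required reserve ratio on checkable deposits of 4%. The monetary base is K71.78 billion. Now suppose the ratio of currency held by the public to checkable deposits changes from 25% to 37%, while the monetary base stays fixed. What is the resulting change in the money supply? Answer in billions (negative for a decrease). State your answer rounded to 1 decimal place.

-69.5 billion

Initially m₁ = (1 + 0.25) / (0.04 + 0.25) ≈ 4.3103, so M₁ = 4.3103 × 71.78 ≈ 309.3933 billion.
After the change m₂ = (1 + 0.37) / (0.04 + 0.37) ≈ 3.3415, so M₂ = 3.3415 × 71.78 ≈ 239.8529 billion.
ΔM = M₂ − M₁ = 239.8529 − 309.3933 = -69.5404 billion.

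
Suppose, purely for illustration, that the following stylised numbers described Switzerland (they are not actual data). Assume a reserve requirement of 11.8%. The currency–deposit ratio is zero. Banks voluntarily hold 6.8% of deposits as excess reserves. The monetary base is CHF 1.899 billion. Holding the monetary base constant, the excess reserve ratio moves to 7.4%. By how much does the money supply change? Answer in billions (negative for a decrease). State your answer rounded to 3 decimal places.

Initially m₁ = 1 / (0.118 + 0.068) ≈ 5.37634, so M₁ = 5.37634 × 1.899 ≈ 10.2097 billion.
After the change m₂ = 1 / (0.118 + 0.074) ≈ 5.20833, so M₂ = 5.20833 × 1.899 ≈ 9.8906 billion.
ΔM = M₂ − M₁ = 9.8906 − 10.2097 = -0.3191 billion.

-0.319 billion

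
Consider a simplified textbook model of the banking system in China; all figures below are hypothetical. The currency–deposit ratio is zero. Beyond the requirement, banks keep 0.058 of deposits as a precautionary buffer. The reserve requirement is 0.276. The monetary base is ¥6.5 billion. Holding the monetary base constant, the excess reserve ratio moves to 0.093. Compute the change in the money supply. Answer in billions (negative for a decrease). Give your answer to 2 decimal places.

Initially m₁ = 1 / (0.276 + 0.058) ≈ 2.9940, so M₁ = 2.9940 × 6.5 = 19.461 billion.
After the change m₂ = 1 / (0.276 + 0.093) ≈ 2.71, so M₂ = 2.71 × 6.5 = 17.615 billion.
ΔM = M₂ − M₁ = 17.615 − 19.461 = -1.846 billion.

-1.85 billion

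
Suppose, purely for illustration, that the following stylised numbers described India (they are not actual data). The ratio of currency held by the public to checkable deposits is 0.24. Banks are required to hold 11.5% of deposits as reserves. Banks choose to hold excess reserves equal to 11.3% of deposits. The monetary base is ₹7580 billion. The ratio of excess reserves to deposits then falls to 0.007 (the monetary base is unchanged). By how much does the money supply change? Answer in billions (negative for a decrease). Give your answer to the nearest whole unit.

Initially m₁ = (1 + 0.24) / (0.115 + 0.113 + 0.24) ≈ 2.64957, so M₁ = 2.64957 × 7580 = 20083.7406 billion.
After the change m₂ = (1 + 0.24) / (0.115 + 0.007 + 0.24) ≈ 3.42541, so M₂ = 3.42541 × 7580 = 25964.6078 billion.
ΔM = M₂ − M₁ = 25964.6078 − 20083.7406 = 5880.8672 billion.

₹5881 billion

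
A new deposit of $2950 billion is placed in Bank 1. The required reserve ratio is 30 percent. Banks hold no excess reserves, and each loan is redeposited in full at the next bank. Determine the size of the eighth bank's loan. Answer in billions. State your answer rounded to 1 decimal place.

Each bank lends a fraction (1 − rr) = 0.7000 of the deposit it receives, so Bank 8 receives 2950·0.7000^7 and lends 2950·0.7000^8 ≈ 170.0616 billion.

$170.1 billion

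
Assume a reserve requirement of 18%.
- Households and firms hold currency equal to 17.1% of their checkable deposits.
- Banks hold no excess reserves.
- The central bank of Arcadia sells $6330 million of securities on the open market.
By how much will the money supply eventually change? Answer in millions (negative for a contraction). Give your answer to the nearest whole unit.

-21118 million

The money multiplier is m = (1 + c) / (rr + c) = (1 + 0.171) / (0.18 + 0.171) ≈ 3.33618.
The sale removes 6330 million of base, so ΔM = m × ΔMB = 3.33618 × (−6330) = -21118.0194 million.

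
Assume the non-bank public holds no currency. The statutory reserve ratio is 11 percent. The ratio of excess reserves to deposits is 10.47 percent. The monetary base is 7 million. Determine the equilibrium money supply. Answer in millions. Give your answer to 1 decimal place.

The money multiplier is m = 1 / (rr + e) = 1 / (0.11 + 0.1047) ≈ 4.6577.
So M = m × MB = 4.6577 × 7 = 32.6039 million.

32.6 million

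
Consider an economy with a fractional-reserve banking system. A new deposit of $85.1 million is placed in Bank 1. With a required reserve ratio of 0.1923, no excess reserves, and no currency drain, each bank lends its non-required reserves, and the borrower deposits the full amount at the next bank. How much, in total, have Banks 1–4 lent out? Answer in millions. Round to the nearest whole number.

Bank i lends (1 − rr)^i of the original deposit: Bank 1 lends 85.1·0.8077 ≈ 68.7353, Bank 2 lends 85.1·0.8077² ≈ 55.5175, and so on.
Summing a geometric series: total = 85.1·[0.8077·(1 − 0.8077^4) / (1 − 0.8077)] ≈ 205.3127 million.

$205 million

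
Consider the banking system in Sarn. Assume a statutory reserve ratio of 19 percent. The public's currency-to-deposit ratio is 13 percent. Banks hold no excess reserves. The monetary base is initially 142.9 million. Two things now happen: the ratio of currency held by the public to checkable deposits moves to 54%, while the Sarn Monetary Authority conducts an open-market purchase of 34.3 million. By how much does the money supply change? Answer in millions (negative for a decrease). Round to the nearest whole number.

-131 million

Before: m₁ = (1 + 0.13) / (0.19 + 0.13) ≈ 3.5312, MB₁ = 142.9, so M₁ = 3.5312 × 142.9 ≈ 504.6085 million.
After: m₂ = (1 + 0.54) / (0.19 + 0.54) ≈ 2.1096, MB₂ = 142.9 + 34.3 = 177.2, so M₂ = 2.1096 × 177.2 ≈ 373.8211 million.
ΔM = M₂ − M₁ = 373.8211 − 504.6085 = -130.7874 million.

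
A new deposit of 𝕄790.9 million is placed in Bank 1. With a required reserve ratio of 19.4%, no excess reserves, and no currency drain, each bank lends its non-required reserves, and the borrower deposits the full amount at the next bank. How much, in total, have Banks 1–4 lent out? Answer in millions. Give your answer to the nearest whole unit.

𝕄1899 million

Bank i lends (1 − rr)^i of the original deposit: Bank 1 lends 790.9·0.8060 = 637.4654, Bank 2 lends 790.9·0.8060² ≈ 513.7971, and so on.
Summing a geometric series: total = 790.9·[0.8060·(1 − 0.8060^4) / (1 − 0.8060)] ≈ 1899.1641 million.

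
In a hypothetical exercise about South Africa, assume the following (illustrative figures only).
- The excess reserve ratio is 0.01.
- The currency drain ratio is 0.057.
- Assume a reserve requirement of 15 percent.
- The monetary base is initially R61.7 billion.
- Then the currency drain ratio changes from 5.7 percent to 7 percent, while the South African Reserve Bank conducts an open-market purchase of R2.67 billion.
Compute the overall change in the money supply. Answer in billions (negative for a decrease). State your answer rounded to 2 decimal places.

-1.08 billion

Before: m₁ = (1 + 0.057) / (0.15 + 0.01 + 0.057) ≈ 4.87097, MB₁ = 61.7, so M₁ = 4.87097 × 61.7 ≈ 300.5388 billion.
After: m₂ = (1 + 0.07) / (0.15 + 0.01 + 0.07) ≈ 4.65217, MB₂ = 61.7 + 2.67 = 64.37, so M₂ = 4.65217 × 64.37 ≈ 299.4602 billion.
ΔM = M₂ − M₁ = 299.4602 − 300.5388 = -1.0786 billion.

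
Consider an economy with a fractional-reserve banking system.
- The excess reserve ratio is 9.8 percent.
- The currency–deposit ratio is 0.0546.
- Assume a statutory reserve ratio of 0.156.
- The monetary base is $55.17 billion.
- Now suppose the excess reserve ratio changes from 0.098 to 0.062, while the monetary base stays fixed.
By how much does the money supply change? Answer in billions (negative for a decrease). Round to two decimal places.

Initially m₁ = (1 + 0.0546) / (0.156 + 0.098 + 0.0546) ≈ 3.41737, so M₁ = 3.41737 × 55.17 ≈ 188.5363 billion.
After the change m₂ = (1 + 0.0546) / (0.156 + 0.062 + 0.0546) ≈ 3.86867, so M₂ = 3.86867 × 55.17 ≈ 213.4345 billion.
ΔM = M₂ − M₁ = 213.4345 − 188.5363 = 24.8982 billion.

$24.90 billion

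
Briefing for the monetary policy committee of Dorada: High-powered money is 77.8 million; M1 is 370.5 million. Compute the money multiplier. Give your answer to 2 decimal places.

The money multiplier is m = M / MB = 370.5 / 77.8 ≈ 4.76221.

4.76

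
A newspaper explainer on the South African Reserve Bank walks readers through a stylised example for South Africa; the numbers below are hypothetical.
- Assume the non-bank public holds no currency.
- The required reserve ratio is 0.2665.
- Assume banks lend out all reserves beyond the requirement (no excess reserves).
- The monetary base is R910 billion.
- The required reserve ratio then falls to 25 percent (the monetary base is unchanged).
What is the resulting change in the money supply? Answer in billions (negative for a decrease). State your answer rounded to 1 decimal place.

Initially m₁ = 1 / (0.2665) ≈ 3.75235, so M₁ = 3.75235 × 910 = 3414.6385 billion.
After the change m₂ = 1 / (0.25) = 4, so M₂ = 4 × 910 = 3640 billion.
ΔM = M₂ − M₁ = 3640 − 3414.6385 = 225.3615 billion.

R225.4 billion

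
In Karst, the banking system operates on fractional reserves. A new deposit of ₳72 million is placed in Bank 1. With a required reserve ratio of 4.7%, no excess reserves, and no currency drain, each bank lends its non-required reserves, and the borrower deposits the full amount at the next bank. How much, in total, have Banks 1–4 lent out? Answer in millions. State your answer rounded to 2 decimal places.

Bank i lends (1 − rr)^i of the original deposit: Bank 1 lends 72·0.9530 = 68.6160, Bank 2 lends 72·0.9530² ≈ 65.3910, and so on.
Summing a geometric series: total = 72·[0.9530·(1 − 0.9530^4) / (1 − 0.9530)] ≈ 255.7135 million.

₳255.71 million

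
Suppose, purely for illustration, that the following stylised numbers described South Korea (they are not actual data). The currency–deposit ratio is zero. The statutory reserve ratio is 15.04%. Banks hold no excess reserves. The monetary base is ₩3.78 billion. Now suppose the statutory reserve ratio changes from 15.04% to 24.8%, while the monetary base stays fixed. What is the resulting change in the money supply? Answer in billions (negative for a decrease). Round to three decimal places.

Initially m₁ = 1 / (0.1504) ≈ 6.64894, so M₁ = 6.64894 × 3.78 ≈ 25.133 billion.
After the change m₂ = 1 / (0.248) ≈ 4.03226, so M₂ = 4.03226 × 3.78 ≈ 15.2419 billion.
ΔM = M₂ − M₁ = 15.2419 − 25.133 = -9.8911 billion.

-9.891 billion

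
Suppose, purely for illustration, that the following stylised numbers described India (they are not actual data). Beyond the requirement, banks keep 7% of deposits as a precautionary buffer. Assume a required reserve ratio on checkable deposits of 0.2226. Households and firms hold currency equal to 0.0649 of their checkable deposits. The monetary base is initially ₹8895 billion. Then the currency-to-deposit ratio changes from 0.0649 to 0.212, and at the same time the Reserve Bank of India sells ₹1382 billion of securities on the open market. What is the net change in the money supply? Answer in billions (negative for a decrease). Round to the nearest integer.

-8450 billion

Before: m₁ = (1 + 0.0649) / (0.2226 + 0.07 + 0.0649) ≈ 2.97874, MB₁ = 8895, so M₁ = 2.97874 × 8895 = 26495.8923 billion.
After: m₂ = (1 + 0.212) / (0.2226 + 0.07 + 0.212) ≈ 2.40190, MB₂ = 8895 − 1382 = 7513, so M₂ = 2.40190 × 7513 = 18045.4747 billion.
ΔM = M₂ − M₁ = 18045.4747 − 26495.8923 = -8450.4176 billion.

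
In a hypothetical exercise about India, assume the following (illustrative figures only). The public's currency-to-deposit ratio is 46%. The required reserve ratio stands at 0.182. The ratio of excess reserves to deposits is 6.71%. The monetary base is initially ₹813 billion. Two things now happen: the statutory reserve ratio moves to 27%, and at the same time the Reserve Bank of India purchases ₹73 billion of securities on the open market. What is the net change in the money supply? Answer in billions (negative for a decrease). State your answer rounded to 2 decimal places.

-51.09 billion

Before: m₁ = (1 + 0.46) / (0.182 + 0.0671 + 0.46) ≈ 2.058948, MB₁ = 813, so M₁ = 2.058948 × 813 ≈ 1673.9247 billion.
After: m₂ = (1 + 0.46) / (0.27 + 0.0671 + 0.46) ≈ 1.831640, MB₂ = 813 + 73 = 886, so M₂ = 1.831640 × 886 ≈ 1622.833 billion.
ΔM = M₂ − M₁ = 1622.833 − 1673.9247 = -51.0917 billion.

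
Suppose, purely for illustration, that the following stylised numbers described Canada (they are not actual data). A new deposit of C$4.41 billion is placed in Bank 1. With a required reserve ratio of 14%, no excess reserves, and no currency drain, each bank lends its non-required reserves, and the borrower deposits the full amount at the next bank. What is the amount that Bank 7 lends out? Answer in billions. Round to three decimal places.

Each bank lends a fraction (1 − rr) = 0.8600 of the deposit it receives, so Bank 7 receives 4.41·0.8600^6 and lends 4.41·0.8600^7 ≈ 1.5344 billion.

C$1.534 billion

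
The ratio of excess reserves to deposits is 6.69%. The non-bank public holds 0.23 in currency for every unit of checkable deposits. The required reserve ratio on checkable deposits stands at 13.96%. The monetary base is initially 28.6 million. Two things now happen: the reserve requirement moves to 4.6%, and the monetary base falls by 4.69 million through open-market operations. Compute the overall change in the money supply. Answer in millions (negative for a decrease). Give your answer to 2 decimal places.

Before: m₁ = (1 + 0.23) / (0.1396 + 0.0669 + 0.23) ≈ 2.81787, MB₁ = 28.6, so M₁ = 2.81787 × 28.6 ≈ 80.5911 million.
After: m₂ = (1 + 0.23) / (0.046 + 0.0669 + 0.23) ≈ 3.58705, MB₂ = 28.6 − 4.69 = 23.91, so M₂ = 3.58705 × 23.91 ≈ 85.7664 million.
ΔM = M₂ − M₁ = 85.7664 − 80.5911 = 5.1753 million.

5.18 million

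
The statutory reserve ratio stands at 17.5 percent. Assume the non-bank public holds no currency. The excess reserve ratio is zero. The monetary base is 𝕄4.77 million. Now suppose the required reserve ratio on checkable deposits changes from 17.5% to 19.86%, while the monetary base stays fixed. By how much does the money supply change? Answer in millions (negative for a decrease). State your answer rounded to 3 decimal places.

-3.239 million

Initially m₁ = 1 / (0.175) ≈ 5.71429, so M₁ = 5.71429 × 4.77 ≈ 27.2572 million.
After the change m₂ = 1 / (0.1986) ≈ 5.03525, so M₂ = 5.03525 × 4.77 ≈ 24.0181 million.
ΔM = M₂ − M₁ = 24.0181 − 27.2572 = -3.2391 million.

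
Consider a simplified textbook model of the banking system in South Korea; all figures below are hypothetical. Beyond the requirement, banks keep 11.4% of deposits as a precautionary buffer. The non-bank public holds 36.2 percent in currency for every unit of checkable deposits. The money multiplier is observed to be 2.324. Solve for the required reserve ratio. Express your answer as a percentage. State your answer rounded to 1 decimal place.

11.0%

Using m = 2.324. Since m = (1 + c)/(c + rr + e), the denominator satisfies c + rr + e = (1 + c)/m = (1 + 0.362) / 2.324 ≈ 0.586059.
With c = 0.362 and e = 0.114, the required reserve ratio is 0.586059 − 0.362 − 0.114 = 0.110059.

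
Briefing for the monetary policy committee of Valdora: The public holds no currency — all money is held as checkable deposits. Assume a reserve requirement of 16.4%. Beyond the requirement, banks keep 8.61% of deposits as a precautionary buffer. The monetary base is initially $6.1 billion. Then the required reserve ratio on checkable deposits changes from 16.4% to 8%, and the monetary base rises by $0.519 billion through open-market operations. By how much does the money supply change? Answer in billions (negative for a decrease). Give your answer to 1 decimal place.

Before: m₁ = 1 / (0.164 + 0.0861) ≈ 3.9984, MB₁ = 6.1, so M₁ = 3.9984 × 6.1 ≈ 24.3902 billion.
After: m₂ = 1 / (0.08 + 0.0861) ≈ 6.0205, MB₂ = 6.1 + 0.519 = 6.619, so M₂ = 6.0205 × 6.619 ≈ 39.8497 billion.
ΔM = M₂ − M₁ = 39.8497 − 24.3902 = 15.4595 billion.

$15.5 billion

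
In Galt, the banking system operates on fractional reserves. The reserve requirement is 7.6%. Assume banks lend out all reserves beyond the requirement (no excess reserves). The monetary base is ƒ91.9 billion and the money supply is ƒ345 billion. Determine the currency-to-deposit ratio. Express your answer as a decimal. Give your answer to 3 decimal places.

Using m = M/MB = 345/91.9 ≈ 3.754081. From m = (1 + c)/(c + rr + e), rearranging gives 1 + c = m·(c + rr + e), so c·(1 − m) = m·(rr + e) − 1.
Hence c = [m·(rr + e) − 1]/(1 − m) = [3.754081 × (0.076 + 0) − 1] / (1 − 3.754081) ≈ 0.259502.

0.260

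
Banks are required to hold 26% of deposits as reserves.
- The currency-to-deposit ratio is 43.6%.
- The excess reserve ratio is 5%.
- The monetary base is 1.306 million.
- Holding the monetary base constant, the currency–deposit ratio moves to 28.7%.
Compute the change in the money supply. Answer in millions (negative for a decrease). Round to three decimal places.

Initially m₁ = (1 + 0.436) / (0.26 + 0.05 + 0.436) ≈ 1.92493, so M₁ = 1.92493 × 1.306 ≈ 2.514 million.
After the change m₂ = (1 + 0.287) / (0.26 + 0.05 + 0.287) ≈ 2.15578, so M₂ = 2.15578 × 1.306 ≈ 2.8154 million.
ΔM = M₂ − M₁ = 2.8154 − 2.514 = 0.3014 million.

0.301 million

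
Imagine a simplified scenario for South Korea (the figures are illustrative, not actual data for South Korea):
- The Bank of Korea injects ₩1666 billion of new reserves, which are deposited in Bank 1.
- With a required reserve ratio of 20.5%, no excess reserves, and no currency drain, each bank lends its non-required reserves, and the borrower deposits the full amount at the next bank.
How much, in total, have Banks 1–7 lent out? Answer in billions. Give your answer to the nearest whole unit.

₩5164 billion

Bank i lends (1 − rr)^i of the original deposit: Bank 1 lends 1666·0.7950 = 1324.4700, Bank 2 lends 1666·0.7950² ≈ 1052.9537, and so on.
Summing a geometric series: total = 1666·[0.7950·(1 − 0.7950^7) / (1 − 0.7950)] ≈ 5164.0736 billion.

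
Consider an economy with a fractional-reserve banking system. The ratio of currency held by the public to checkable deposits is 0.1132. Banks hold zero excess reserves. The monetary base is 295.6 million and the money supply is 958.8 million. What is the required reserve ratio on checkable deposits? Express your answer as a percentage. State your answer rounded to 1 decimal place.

23.0%

Using m = M/MB = 958.8/295.6 ≈ 3.243572. Since m = (1 + c)/(c + rr + e), the denominator satisfies c + rr + e = (1 + c)/m = (1 + 0.1132) / 3.243572 ≈ 0.343202.
With c = 0.1132 and e = 0, the required reserve ratio on checkable deposits is 0.343202 − 0.1132 − 0 = 0.230002.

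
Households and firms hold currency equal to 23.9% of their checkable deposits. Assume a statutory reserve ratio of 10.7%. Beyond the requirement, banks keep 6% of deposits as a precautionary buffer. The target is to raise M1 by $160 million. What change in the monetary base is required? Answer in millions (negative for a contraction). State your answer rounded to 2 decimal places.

$52.43 million

The money multiplier is m = (1 + c) / (rr + e + c) = (1 + 0.239) / (0.107 + 0.06 + 0.239) ≈ 3.051724.
ΔMB = ΔM / m = (+160) / 3.051724 ≈ 52.4294 million.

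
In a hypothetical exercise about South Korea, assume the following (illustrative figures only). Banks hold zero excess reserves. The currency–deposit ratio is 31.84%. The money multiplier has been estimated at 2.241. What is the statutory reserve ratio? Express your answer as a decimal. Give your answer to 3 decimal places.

Using m = 2.241. Since m = (1 + c)/(c + rr + e), the denominator satisfies c + rr + e = (1 + c)/m = (1 + 0.3184) / 2.241 ≈ 0.588309.
With c = 0.3184 and e = 0, the statutory reserve ratio is 0.588309 − 0.3184 − 0 = 0.269909.

0.270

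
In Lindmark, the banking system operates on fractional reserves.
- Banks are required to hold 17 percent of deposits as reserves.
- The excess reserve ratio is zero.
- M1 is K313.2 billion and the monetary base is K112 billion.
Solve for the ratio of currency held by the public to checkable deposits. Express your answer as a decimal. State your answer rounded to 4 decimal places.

0.2920

Using m = M/MB = 313.2/112 ≈ 2.796429. From m = (1 + c)/(c + rr + e), rearranging gives 1 + c = m·(c + rr + e), so c·(1 − m) = m·(rr + e) − 1.
Hence c = [m·(rr + e) − 1]/(1 − m) = [2.796429 × (0.17 + 0) − 1] / (1 − 2.796429) ≈ 0.292028.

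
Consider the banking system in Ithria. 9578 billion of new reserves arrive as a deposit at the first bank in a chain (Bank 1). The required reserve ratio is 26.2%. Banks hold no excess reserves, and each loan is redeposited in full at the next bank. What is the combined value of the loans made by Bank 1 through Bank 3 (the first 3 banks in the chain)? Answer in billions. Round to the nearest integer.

Bank i lends (1 − rr)^i of the original deposit: Bank 1 lends 9578·0.7380 = 7068.5640, Bank 2 lends 9578·0.7380² ≈ 5216.6002, and so on.
Summing a geometric series: total = 9578·[0.7380·(1 − 0.7380^3) / (1 − 0.7380)] ≈ 16135.0152 billion.

16135 billion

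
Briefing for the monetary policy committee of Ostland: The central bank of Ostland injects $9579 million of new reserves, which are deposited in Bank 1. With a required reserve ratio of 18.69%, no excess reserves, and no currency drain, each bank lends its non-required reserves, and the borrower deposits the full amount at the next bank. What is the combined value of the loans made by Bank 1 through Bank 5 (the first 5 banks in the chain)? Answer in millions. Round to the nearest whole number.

$26862 million

Bank i lends (1 − rr)^i of the original deposit: Bank 1 lends 9579·0.8131 = 7788.6849, Bank 2 lends 9579·0.8131² ≈ 6332.9797, and so on.
Summing a geometric series: total = 9579·[0.8131·(1 − 0.8131^5) / (1 − 0.8131)] ≈ 26862.3387 million.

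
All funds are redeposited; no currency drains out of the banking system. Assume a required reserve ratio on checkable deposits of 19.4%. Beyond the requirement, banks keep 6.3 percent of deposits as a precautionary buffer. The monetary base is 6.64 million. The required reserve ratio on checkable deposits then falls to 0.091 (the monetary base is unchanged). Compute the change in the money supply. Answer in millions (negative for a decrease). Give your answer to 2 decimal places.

Initially m₁ = 1 / (0.194 + 0.063) ≈ 3.8911, so M₁ = 3.8911 × 6.64 ≈ 25.8369 million.
After the change m₂ = 1 / (0.091 + 0.063) ≈ 6.4935, so M₂ = 6.4935 × 6.64 ≈ 43.1168 million.
ΔM = M₂ − M₁ = 43.1168 − 25.8369 = 17.2799 million.

17.28 million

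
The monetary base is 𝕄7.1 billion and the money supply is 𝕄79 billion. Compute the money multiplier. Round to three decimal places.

11.127

The money multiplier is m = M / MB = 79 / 7.1 ≈ 11.12676.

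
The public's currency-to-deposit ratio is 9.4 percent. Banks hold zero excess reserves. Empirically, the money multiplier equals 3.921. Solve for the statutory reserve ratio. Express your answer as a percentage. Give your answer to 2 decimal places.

Using m = 3.921. Since m = (1 + c)/(c + rr + e), the denominator satisfies c + rr + e = (1 + c)/m = (1 + 0.094) / 3.921 ≈ 0.279010.
With c = 0.094 and e = 0, the statutory reserve ratio is 0.279010 − 0.094 − 0 = 0.18501.

18.50%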